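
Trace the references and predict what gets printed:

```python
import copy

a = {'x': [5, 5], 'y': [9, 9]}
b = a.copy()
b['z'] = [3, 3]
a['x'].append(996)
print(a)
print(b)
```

Key concept: shallow copy of dict with mutable values.
Step by step:
`a = {'x': [5, 5], 'y': [9, 9]}` → a = {'x': [5, 5], 'y': [9, 9]}
`b = a.copy()` → b = {'x': [5, 5], 'y': [9, 9]}
`b['z'] = [3, 3]` → b = {'x': [5, 5], 'y': [9, 9], 'z': [3, 3]}
`a['x'].append(996)` → a = {'x': [5, 5, 996], 'y': [9, 9]}; b = {'x': [5, 5, 996], 'y': [9, 9], 'z': [3, 3]}
`print(a)` → prints {'x': [5, 5, 996], 'y': [9, 9]}
`print(b)` → prints {'x': [5, 5, 996], 'y': [9, 9], 'z': [3, 3]}

Answer:
{'x': [5, 5, 996], 'y': [9, 9]}
{'x': [5, 5, 996], 'y': [9, 9], 'z': [3, 3]}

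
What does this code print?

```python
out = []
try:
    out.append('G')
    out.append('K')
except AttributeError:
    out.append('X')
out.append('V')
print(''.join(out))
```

Execution trace: 'G' (try body) → 'K' (try body, no exception) → 'V' (after the try/except). Output: GKV

Answer: GKV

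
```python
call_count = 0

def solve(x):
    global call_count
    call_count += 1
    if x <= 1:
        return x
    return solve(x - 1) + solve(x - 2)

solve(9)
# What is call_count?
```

Calls(x) = 1 + Calls(x-1) + Calls(x-2); Calls(0)=Calls(1)=1. For x=9 this gives 109.

Answer: 109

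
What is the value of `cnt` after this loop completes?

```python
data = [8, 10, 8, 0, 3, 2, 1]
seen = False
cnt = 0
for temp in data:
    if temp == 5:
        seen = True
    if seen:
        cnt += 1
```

Count elements after first 5 in [8, 10, 8, 0, 3, 2, 1]
`cnt` takes the values: 0

Answer: 0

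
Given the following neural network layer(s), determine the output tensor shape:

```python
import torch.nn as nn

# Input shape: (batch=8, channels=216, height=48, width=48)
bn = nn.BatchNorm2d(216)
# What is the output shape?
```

Input: (8, 216, 48, 48) -> Output: (8, 216, 48, 48)

Answer: (8, 216, 48, 48)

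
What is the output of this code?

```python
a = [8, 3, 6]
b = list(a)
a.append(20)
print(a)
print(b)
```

Key concept: list() constructor creates copy.
Step by step:
`a = [8, 3, 6]` → a = [8, 3, 6]
`b = list(a)` → b = [8, 3, 6]
`a.append(20)` → a = [8, 3, 6, 20]
`print(a)` → prints [8, 3, 6, 20]
`print(b)` → prints [8, 3, 6]

Answer:
[8, 3, 6, 20]
[8, 3, 6]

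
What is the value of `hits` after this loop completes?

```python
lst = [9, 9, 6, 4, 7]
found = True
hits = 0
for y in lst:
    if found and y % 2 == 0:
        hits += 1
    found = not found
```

Count even values at even positions
`hits` takes the values: 0 → 1

Answer: 1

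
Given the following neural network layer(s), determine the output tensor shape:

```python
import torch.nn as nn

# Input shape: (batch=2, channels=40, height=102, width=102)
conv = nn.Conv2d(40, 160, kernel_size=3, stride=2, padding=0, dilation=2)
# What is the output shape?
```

Input: (2, 40, 102, 102) -> Output: (2, 160, 49, 49)

Answer: (2, 160, 49, 49)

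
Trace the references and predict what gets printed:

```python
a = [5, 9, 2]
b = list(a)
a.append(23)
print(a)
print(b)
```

Key concept: list() constructor creates copy.
Step by step:
`a = [5, 9, 2]` → a = [5, 9, 2]
`b = list(a)` → b = [5, 9, 2]
`a.append(23)` → a = [5, 9, 2, 23]
`print(a)` → prints [5, 9, 2, 23]
`print(b)` → prints [5, 9, 2]

Answer:
[5, 9, 2, 23]
[5, 9, 2]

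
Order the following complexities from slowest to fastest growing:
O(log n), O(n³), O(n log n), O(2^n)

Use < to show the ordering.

Ordered by growth rate: O(log n) < O(n log n) < O(n³) < O(2^n)

Answer: O(log n) < O(n log n) < O(n³) < O(2^n)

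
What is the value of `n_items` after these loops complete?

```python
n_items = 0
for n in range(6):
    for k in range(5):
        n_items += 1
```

6 * 5 = 30
`n_items` takes the values: 0 → 1 → 2 → 3 → 4 → 5 → 6 → 7 → 8 → 9 → 10 → 11 → 12 → 13 → 14 → 15 → 16 → 17 → 18 → 19 → 20 → 21 → 22 → 23 → 24 → 25 → 26 → 27 → 28 → 29 → 30

Answer: 30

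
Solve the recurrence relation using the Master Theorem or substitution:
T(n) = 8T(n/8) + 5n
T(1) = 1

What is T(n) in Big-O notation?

By Master Theorem: a=8, b=8, f(n)=5n. Since log_8(8) = 1 and f(n) = Θ(n^1), Case 2 applies. T(n) = O(n log n).

Answer: O(n log n)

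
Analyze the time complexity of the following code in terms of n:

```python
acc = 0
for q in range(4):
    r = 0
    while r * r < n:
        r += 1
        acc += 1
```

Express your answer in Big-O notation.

Each loop level contributes: 1 × √n. Multiplying the contributions gives O(√n).

Answer: O(√n)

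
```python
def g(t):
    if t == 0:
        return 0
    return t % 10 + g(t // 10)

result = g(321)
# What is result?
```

Sum of digits of 321: 1 + 2 + 3 = 6

Answer: 6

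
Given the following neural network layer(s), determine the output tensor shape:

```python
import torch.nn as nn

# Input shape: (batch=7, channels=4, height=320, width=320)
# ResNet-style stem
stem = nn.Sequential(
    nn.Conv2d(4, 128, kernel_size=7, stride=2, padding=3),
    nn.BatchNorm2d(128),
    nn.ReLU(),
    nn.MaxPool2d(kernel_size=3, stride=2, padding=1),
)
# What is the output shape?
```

Input: (7, 4, 320, 320) -> after Conv2d 7x7 stride=2: (7, 128, 160, 160) -> Output: (7, 128, 80, 80)

Answer: (7, 128, 80, 80)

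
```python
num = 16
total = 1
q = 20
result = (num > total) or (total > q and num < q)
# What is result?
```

Trace:
`num = 16` → num = 16
`total = 1` → total = 1
`q = 20` → q = 20
`result = (num > total) or (total > q and num < q)` → result = True
So result = True

Answer: True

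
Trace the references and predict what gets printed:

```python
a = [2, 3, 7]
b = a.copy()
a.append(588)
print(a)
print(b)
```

Key concept: list.copy() creates independent copy.
Step by step:
`a = [2, 3, 7]` → a = [2, 3, 7]
`b = a.copy()` → b = [2, 3, 7]
`a.append(588)` → a = [2, 3, 7, 588]
`print(a)` → prints [2, 3, 7, 588]
`print(b)` → prints [2, 3, 7]

Answer:
[2, 3, 7, 588]
[2, 3, 7]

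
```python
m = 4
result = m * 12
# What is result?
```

Trace:
`m = 4` → m = 4
`result = m * 12` → result = 48
So result = 48

Answer: 48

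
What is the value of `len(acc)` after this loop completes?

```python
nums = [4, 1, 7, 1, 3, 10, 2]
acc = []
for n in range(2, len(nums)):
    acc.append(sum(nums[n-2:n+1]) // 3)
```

Number of 3-element averages
`acc` takes the values: [] → [4] → [4, 3] → [4, 3, 3] → [4, 3, 3, 4] → [4, 3, 3, 4, 5]
So `len(acc)` = 5

Answer: 5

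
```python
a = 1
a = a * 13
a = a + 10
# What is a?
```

Trace:
`a = 1` → a = 1
`a = a * 13` → a = 13
`a = a + 10` → a = 23
So a = 23

Answer: 23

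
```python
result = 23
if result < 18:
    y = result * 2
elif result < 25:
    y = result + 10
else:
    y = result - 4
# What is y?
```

Trace:
`result = 23` → result = 23
`if result < 18: ...` → result < 18 is False, result < 25 is True → y = 33
So y = 33

Answer: 33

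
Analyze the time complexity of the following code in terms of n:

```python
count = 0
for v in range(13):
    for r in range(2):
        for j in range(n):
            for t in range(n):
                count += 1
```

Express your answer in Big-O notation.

Each loop level contributes: 1 × 1 × n × n. Multiplying the contributions gives O(n^2).

Answer: O(n^2)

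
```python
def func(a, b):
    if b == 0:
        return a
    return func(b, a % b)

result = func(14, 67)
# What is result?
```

func(14, 67) -> func(67, 14) -> func(14, 11) -> func(11, 3) -> func(3, 2) -> func(2, 1) -> func(1, 0) -> 1

Answer: 1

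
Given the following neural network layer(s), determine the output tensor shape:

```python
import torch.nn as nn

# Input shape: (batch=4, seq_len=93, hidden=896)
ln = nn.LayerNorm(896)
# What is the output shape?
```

Input: (4, 93, 896) -> Output: (4, 93, 896)

Answer: (4, 93, 896)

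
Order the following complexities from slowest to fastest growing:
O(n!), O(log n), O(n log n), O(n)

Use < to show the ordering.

Ordered by growth rate: O(log n) < O(n) < O(n log n) < O(n!)

Answer: O(log n) < O(n) < O(n log n) < O(n!)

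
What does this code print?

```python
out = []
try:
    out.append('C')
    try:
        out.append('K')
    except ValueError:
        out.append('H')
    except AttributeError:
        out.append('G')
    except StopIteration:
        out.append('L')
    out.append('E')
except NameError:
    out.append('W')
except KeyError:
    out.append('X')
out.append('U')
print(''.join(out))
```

Execution trace: 'C' (try body) → 'K' (inner try body, no exception) → 'E' (try body, no exception) → 'U' (after the try/except). Output: CKEU

Answer: CKEU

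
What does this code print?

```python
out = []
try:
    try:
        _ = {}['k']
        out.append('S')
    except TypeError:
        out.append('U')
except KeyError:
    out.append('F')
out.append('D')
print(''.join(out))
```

Execution trace: 'F' (outer except KeyError) → 'D' (after the try/except). Output: FD

Answer: FD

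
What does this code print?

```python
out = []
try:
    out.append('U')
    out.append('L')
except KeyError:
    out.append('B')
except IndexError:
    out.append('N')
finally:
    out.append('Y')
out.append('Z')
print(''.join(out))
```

Execution trace: 'U' (try body) → 'L' (try body, no exception) → 'Y' (finally) → 'Z' (after the try/except). Output: ULYZ

Answer: ULYZ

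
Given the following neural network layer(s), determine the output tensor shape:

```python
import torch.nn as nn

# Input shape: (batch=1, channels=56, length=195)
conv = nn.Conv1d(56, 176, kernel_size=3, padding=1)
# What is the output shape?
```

Input: (1, 56, 195) -> Output: (1, 176, 195)

Answer: (1, 176, 195)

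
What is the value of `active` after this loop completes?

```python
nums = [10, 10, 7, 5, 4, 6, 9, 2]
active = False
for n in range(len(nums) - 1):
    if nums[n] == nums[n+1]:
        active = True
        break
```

Check consecutive duplicates in [10, 10, 7, 5, 4, 6, 9, 2]
`active` takes the values: False → True

Answer: True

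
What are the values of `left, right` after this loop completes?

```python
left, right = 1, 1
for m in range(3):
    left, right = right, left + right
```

Fibonacci: after 3 iterations
`left, right` takes the values: (1, 1) → (1, 2) → (2, 3) → (3, 5)

Answer: 3, 5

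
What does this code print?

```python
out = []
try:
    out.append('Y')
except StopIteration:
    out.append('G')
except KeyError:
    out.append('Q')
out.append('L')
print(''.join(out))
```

Execution trace: 'Y' (try body, no exception) → 'L' (after the try/except). Output: YL

Answer: YL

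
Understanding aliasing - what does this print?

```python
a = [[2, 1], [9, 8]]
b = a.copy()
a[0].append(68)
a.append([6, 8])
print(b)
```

Key concept: shallow copy with nested lists.
Step by step:
`a = [[2, 1], [9, 8]]` → a = [[2, 1], [9, 8]]
`b = a.copy()` → b = [[2, 1], [9, 8]]
`a[0].append(68)` → a = [[2, 1, 68], [9, 8]]; b = [[2, 1, 68], [9, 8]]
`a.append([6, 8])` → a = [[2, 1, 68], [9, 8], [6, 8]]
`print(b)` → prints [[2, 1, 68], [9, 8]]

Answer: [[2, 1, 68], [9, 8]]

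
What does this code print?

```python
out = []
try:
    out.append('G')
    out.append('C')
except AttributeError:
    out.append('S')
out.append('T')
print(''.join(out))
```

Execution trace: 'G' (try body) → 'C' (try body, no exception) → 'T' (after the try/except). Output: GCT

Answer: GCT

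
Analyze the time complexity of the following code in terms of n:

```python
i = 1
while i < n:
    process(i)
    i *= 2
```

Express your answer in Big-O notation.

This is Logarithmic loop. Time complexity: O(log n).

Answer: O(log n)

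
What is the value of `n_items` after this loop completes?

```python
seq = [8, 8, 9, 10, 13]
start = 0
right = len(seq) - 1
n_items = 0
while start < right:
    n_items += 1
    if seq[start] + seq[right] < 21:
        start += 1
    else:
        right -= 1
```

Steps to find pair summing to 21
`n_items` takes the values: 0 → 1 → 2 → 3 → 4

Answer: 4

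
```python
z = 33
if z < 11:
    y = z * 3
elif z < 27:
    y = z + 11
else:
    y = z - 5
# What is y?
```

Trace:
`z = 33` → z = 33
`if z < 11: ...` → z < 11 is False, z < 27 is False, take else branch → y = 28
So y = 28

Answer: 28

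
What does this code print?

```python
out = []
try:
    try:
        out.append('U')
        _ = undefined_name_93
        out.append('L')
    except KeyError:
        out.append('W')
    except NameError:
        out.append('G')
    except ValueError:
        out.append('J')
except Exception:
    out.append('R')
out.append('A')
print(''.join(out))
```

Execution trace: 'U' (inner try body) → 'G' (inner except NameError) → 'A' (after the try/except). Output: UGA

Answer: UGA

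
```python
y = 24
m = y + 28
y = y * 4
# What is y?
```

Trace:
`y = 24` → y = 24
`m = y + 28` → m = 52
`y = y * 4` → y = 96
So y = 96

Answer: 96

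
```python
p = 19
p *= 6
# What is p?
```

Trace:
`p = 19` → p = 19
`p *= 6` → p = 114
So p = 114

Answer: 114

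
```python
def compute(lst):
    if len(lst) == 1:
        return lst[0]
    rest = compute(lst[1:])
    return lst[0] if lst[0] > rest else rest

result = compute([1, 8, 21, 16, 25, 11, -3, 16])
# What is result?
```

Recursive max over [1, 8, 21, 16, 25, 11, -3, 16] = 25

Answer: 25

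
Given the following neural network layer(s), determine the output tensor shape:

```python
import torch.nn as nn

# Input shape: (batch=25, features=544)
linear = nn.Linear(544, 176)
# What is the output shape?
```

Input: (25, 544) -> Output: (25, 176)

Answer: (25, 176)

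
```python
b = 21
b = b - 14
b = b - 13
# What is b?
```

Trace:
`b = 21` → b = 21
`b = b - 14` → b = 7
`b = b - 13` → b = -6
So b = -6

Answer: -6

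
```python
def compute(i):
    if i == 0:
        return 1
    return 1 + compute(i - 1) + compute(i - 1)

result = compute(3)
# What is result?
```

compute(i) = 1 + 2·compute(i-1), compute(0)=1. Closed form: (1+1)·2^3 - 1 = 15.

Answer: 15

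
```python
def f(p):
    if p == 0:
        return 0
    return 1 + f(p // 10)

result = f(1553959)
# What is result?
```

Count of digits of 1553959: 7

Answer: 7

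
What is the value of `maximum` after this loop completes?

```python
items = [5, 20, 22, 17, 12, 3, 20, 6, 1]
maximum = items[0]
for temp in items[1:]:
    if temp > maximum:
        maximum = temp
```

Maximum of [5, 20, 22, 17, 12, 3, 20, 6, 1]
`maximum` takes the values: 5 → 20 → 22

Answer: 22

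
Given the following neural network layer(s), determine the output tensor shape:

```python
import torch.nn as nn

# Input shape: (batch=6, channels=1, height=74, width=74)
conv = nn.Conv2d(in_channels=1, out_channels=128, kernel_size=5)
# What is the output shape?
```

Input: (6, 1, 74, 74) -> Output: (6, 128, 70, 70)

Answer: (6, 128, 70, 70)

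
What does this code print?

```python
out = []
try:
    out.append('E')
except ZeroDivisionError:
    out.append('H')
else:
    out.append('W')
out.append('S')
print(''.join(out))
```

Execution trace: 'E' (try body, no exception) → 'W' (else) → 'S' (after the try/except). Output: EWS

Answer: EWS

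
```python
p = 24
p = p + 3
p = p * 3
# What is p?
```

Trace:
`p = 24` → p = 24
`p = p + 3` → p = 27
`p = p * 3` → p = 81
So p = 81

Answer: 81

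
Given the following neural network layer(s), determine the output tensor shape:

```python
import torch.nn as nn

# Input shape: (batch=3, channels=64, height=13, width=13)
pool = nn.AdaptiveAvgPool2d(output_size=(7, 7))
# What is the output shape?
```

Input: (3, 64, 13, 13) -> Output: (3, 64, 7, 7)

Answer: (3, 64, 7, 7)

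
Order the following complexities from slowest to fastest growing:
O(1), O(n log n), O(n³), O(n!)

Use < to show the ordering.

Ordered by growth rate: O(1) < O(n log n) < O(n³) < O(n!)

Answer: O(1) < O(n log n) < O(n³) < O(n!)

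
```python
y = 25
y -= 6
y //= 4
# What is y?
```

Trace:
`y = 25` → y = 25
`y -= 6` → y = 19
`y //= 4` → y = 4
So y = 4

Answer: 4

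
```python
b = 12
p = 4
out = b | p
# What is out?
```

Trace:
`b = 12` → b = 12
`p = 4` → p = 4
`out = b | p` → out = 12
So out = 12

Answer: 12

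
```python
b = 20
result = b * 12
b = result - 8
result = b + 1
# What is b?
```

Trace:
`b = 20` → b = 20
`result = b * 12` → result = 240
`b = result - 8` → b = 232
`result = b + 1` → result = 233
So b = 232

Answer: 232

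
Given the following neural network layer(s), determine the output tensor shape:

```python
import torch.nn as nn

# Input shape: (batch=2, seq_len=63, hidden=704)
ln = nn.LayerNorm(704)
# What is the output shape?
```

Input: (2, 63, 704) -> Output: (2, 63, 704)

Answer: (2, 63, 704)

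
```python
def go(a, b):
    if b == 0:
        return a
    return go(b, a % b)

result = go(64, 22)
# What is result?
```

go(64, 22) -> go(22, 20) -> go(20, 2) -> go(2, 0) -> 2

Answer: 2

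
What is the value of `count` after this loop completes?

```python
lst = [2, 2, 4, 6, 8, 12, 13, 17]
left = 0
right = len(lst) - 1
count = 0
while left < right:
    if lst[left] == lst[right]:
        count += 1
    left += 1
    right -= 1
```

Count matching pairs from ends
`count` takes the values: 0

Answer: 0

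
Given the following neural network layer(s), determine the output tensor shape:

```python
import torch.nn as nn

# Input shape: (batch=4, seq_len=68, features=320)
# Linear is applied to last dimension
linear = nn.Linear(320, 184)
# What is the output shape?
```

Input: (4, 68, 320) -> Output: (4, 68, 184)

Answer: (4, 68, 184)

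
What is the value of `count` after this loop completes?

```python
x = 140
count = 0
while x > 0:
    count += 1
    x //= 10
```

Count digits by repeated division by 10
`count` takes the values: 0 → 1 → 2 → 3

Answer: 3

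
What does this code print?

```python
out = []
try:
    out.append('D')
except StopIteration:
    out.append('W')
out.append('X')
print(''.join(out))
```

Execution trace: 'D' (try body, no exception) → 'X' (after the try/except). Output: DX

Answer: DX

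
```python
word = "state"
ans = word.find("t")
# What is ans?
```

Trace:
`word = "state"` → word = 'state'
`ans = word.find("t")` → ans = 1
So ans = 1

Answer: 1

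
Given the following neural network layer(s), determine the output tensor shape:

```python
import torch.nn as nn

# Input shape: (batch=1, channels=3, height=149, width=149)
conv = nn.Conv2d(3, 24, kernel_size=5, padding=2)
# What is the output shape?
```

Input: (1, 3, 149, 149) -> Output: (1, 24, 149, 149)

Answer: (1, 24, 149, 149)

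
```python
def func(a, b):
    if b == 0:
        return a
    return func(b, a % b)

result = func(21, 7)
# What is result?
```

func(21, 7) -> func(7, 0) -> 7

Answer: 7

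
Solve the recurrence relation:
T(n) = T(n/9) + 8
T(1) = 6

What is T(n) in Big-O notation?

Each step divides n by 9 and adds 8. After log_9(n) steps we reach T(1)=6. So T(n) = 8·log_9(n) + 6 = O(log n).

Answer: O(log n)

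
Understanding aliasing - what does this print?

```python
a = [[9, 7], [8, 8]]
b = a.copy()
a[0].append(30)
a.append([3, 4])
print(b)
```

Key concept: shallow copy with nested lists.
Step by step:
`a = [[9, 7], [8, 8]]` → a = [[9, 7], [8, 8]]
`b = a.copy()` → b = [[9, 7], [8, 8]]
`a[0].append(30)` → a = [[9, 7, 30], [8, 8]]; b = [[9, 7, 30], [8, 8]]
`a.append([3, 4])` → a = [[9, 7, 30], [8, 8], [3, 4]]
`print(b)` → prints [[9, 7, 30], [8, 8]]

Answer: [[9, 7, 30], [8, 8]]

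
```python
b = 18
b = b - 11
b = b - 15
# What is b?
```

Trace:
`b = 18` → b = 18
`b = b - 11` → b = 7
`b = b - 15` → b = -8
So b = -8

Answer: -8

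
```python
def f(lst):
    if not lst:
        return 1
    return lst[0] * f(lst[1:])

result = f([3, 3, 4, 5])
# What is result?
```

Product over [3, 3, 4, 5] = 3 * 3 * 4 * 5 = 180

Answer: 180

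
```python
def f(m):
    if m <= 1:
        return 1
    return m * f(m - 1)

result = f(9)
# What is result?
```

f(9) = 9 * 8 * 7 * 6 * 5 * 4 * 3 * 2 * 1 = 362880

Answer: 362880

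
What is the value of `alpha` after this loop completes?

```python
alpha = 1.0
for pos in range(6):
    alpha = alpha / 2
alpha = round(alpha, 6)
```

Halving LR 6 times: 1 / 2^6
`alpha` takes the values: 1.0 → 0.5 → 0.25 → 0.125 → 0.0625 → 0.03125 → 0.015625

Answer: 0.015625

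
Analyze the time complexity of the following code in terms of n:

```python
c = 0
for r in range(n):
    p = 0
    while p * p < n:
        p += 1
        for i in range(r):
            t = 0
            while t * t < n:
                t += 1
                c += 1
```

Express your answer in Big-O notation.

Each loop level contributes: n × √n × n × √n. Multiplying the contributions gives O(n^3).

Answer: O(n^3)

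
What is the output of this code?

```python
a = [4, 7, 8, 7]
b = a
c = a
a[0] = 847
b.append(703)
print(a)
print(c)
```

Key concept: multiple aliases.
Step by step:
`a = [4, 7, 8, 7]` → a = [4, 7, 8, 7]
`b = a` → b = [4, 7, 8, 7] (same object as a)
`c = a` → c = [4, 7, 8, 7] (same object as a, b)
`a[0] = 847` → a = [847, 7, 8, 7] (same object as b, c); b = [847, 7, 8, 7] (same object as a, c); c = [847, 7, 8, 7] (same object as a, b)
`b.append(703)` → a = [847, 7, 8, 7, 703] (same object as b, c); b = [847, 7, 8, 7, 703] (same object as a, c); c = [847, 7, 8, 7, 703] (same object as a, b)
`print(a)` → prints [847, 7, 8, 7, 703]
`print(c)` → prints [847, 7, 8, 7, 703]

Answer:
[847, 7, 8, 7, 703]
[847, 7, 8, 7, 703]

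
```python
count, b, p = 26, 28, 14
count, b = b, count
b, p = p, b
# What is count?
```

Trace:
`count, b, p = 26, 28, 14` → count = 26; b = 28; p = 14
`count, b = b, count` → count = 28; b = 26
`b, p = p, b` → b = 14; p = 26
So count = 28

Answer: 28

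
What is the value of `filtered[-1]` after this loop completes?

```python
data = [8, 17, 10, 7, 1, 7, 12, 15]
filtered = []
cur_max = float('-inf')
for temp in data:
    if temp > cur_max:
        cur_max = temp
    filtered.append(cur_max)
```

Running max ends at 17
`filtered` takes the values: [] → [8] → [8, 17] → [8, 17, 17] → [8, 17, 17, 17] → [8, 17, 17, 17, 17] → [8, 17, 17, 17, 17, 17] → [8, 17, 17, 17, 17, 17, 17] → [8, 17, 17, 17, 17, 17, 17, 17]
So `filtered[-1]` = 17

Answer: 17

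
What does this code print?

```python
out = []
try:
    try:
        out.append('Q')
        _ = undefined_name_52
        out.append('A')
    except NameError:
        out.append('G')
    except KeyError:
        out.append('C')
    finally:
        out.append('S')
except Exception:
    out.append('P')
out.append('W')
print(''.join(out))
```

Execution trace: 'Q' (inner try body) → 'G' (inner except NameError) → 'S' (inner finally) → 'W' (after the try/except). Output: QGSW

Answer: QGSW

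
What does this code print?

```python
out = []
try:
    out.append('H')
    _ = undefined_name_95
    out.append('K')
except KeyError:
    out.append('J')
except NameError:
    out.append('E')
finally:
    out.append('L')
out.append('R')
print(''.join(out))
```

Execution trace: 'H' (try body) → 'E' (except NameError) → 'L' (finally) → 'R' (after the try/except). Output: HELR

Answer: HELR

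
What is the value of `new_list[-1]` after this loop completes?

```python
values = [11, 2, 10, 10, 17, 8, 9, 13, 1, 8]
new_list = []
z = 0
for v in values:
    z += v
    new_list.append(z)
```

Cumulative sum ends at 89
`new_list` takes the values: [] → [11] → [11, 13] → [11, 13, 23] → [11, 13, 23, 33] → [11, 13, 23, 33, 50] → [11, 13, 23, 33, 50, 58] → [11, 13, 23, 33, 50, 58, 67] → [11, 13, 23, 33, 50, 58, 67, 80] → [11, 13, 23, 33, 50, 58, 67, 80, 81] → [11, 13, 23, 33, 50, 58, 67, 80, 81, 89]
So `new_list[-1]` = 89

Answer: 89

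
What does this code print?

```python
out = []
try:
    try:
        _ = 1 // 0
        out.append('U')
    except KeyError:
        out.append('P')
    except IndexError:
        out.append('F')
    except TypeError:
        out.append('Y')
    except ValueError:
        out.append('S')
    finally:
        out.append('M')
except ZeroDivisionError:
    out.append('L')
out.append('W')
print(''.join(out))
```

Execution trace: 'M' (finally) → 'L' (outer except ZeroDivisionError) → 'W' (after the try/except). Output: MLW

Answer: MLW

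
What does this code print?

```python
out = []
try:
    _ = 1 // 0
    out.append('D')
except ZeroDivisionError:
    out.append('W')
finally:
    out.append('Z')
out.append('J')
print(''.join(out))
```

Execution trace: 'W' (except ZeroDivisionError) → 'Z' (finally) → 'J' (after the try/except). Output: WZJ

Answer: WZJ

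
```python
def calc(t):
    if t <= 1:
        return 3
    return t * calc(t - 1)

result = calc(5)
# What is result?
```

calc(5) = 5 * 4 * 3 * 2 * 3 = 360

Answer: 360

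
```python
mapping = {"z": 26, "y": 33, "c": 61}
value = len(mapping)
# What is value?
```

Trace:
`mapping = {"z": 26, "y": 33, "c": 61}` → mapping = {'z': 26, 'y': 33, 'c': 61}
`value = len(mapping)` → value = 3
So value = 3

Answer: 3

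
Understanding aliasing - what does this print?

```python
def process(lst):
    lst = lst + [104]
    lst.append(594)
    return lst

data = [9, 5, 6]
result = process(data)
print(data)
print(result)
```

Key concept: rebinding parameter vs mutation.
Step by step:
`data = [9, 5, 6]` → data = [9, 5, 6]
`result = process(data)` → result = [9, 5, 6, 104, 594]
`print(data)` → prints [9, 5, 6]
`print(result)` → prints [9, 5, 6, 104, 594]

Answer:
[9, 5, 6]
[9, 5, 6, 104, 594]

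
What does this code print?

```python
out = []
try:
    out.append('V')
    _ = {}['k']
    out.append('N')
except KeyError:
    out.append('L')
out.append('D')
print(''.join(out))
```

Execution trace: 'V' (try body) → 'L' (except KeyError) → 'D' (after the try/except). Output: VLD

Answer: VLD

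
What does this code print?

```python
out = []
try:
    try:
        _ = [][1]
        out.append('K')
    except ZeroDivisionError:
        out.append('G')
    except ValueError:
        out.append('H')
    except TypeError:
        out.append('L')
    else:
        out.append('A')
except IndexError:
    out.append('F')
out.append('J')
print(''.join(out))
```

Execution trace: 'F' (outer except IndexError) → 'J' (after the try/except). Output: FJ

Answer: FJ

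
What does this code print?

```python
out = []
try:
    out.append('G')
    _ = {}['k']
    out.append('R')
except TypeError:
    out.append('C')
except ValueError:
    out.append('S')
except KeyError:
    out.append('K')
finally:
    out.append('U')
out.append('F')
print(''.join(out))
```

Execution trace: 'G' (try body) → 'K' (except KeyError) → 'U' (finally) → 'F' (after the try/except). Output: GKUF

Answer: GKUF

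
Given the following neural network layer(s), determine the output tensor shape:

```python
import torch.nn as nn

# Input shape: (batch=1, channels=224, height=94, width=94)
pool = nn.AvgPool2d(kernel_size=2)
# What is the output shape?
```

Input: (1, 224, 94, 94) -> Output: (1, 224, 47, 47)

Answer: (1, 224, 47, 47)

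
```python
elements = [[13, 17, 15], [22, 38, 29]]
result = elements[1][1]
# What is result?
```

Trace:
`elements = [[13, 17, 15], [22, 38, 29]]` → elements = [[13, 17, 15], [22, 38, 29]]
`result = elements[1][1]` → result = 38
So result = 38

Answer: 38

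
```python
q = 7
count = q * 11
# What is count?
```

Trace:
`q = 7` → q = 7
`count = q * 11` → count = 77
So count = 77

Answer: 77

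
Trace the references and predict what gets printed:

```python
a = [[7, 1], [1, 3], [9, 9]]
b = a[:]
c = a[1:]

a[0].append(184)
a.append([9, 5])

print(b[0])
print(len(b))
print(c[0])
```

Key concept: slice with nested mutation.
Step by step:
`a = [[7, 1], [1, 3], [9, 9]]` → a = [[7, 1], [1, 3], [9, 9]]
`b = a[:]` → b = [[7, 1], [1, 3], [9, 9]]
`c = a[1:]` → c = [[1, 3], [9, 9]]
`a[0].append(184)` → a = [[7, 1, 184], [1, 3], [9, 9]]; b = [[7, 1, 184], [1, 3], [9, 9]]
`a.append([9, 5])` → a = [[7, 1, 184], [1, 3], [9, 9], [9, 5]]
`print(b[0])` → prints [7, 1, 184]
`print(len(b))` → prints 3
`print(c[0])` → prints [1, 3]

Answer:
[7, 1, 184]
3
[1, 3]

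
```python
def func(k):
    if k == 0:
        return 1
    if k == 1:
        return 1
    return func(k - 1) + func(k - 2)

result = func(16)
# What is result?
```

Build up from base cases: func(0)=1, func(1)=1, func(2)=2, func(3)=3, func(4)=5, func(5)=8, func(6)=13, ..., func(16)=1597

Answer: 1597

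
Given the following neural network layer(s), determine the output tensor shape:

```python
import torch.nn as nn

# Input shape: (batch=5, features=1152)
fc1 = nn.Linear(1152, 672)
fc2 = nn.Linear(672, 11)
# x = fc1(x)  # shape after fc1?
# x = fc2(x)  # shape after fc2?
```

Input: (5, 1152) -> after fc1: (5, 672) -> Output: (5, 11)

Answer: (5, 11)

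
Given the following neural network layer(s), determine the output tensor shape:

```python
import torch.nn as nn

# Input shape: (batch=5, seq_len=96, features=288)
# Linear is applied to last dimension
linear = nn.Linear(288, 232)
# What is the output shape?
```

Input: (5, 96, 288) -> Output: (5, 96, 232)

Answer: (5, 96, 232)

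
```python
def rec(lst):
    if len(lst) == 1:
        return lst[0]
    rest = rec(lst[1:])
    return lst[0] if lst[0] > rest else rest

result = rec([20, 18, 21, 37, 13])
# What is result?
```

Recursive max over [20, 18, 21, 37, 13] = 37

Answer: 37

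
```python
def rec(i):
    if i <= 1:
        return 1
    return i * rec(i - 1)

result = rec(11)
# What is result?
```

rec(11) = 11 * 10 * 9 * 8 * 7 * 6 * 5 * 4 * 3 * 2 * 1 = 39916800

Answer: 39916800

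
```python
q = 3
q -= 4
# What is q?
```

Trace:
`q = 3` → q = 3
`q -= 4` → q = -1
So q = -1

Answer: -1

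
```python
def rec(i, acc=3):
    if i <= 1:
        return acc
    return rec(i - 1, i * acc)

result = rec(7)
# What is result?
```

Accumulator trace (n, acc): (7, 3) -> (6, 21) -> (5, 126) -> (4, 630) -> (3, 2520) -> (2, 7560) -> (1, 15120) -> return 15120

Answer: 15120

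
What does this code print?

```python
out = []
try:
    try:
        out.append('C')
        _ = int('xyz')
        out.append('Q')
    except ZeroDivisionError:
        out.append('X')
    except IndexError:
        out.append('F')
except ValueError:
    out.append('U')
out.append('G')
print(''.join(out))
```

Execution trace: 'C' (try body) → 'U' (outer except ValueError) → 'G' (after the try/except). Output: CUG

Answer: CUG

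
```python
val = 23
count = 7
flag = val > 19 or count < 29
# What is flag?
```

Trace:
`val = 23` → val = 23
`count = 7` → count = 7
`flag = val > 19 or count < 29` → flag = True
So flag = True

Answer: True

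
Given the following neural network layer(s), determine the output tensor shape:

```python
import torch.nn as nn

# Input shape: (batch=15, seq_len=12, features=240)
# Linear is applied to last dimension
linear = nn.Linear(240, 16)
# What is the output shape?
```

Input: (15, 12, 240) -> Output: (15, 12, 16)

Answer: (15, 12, 16)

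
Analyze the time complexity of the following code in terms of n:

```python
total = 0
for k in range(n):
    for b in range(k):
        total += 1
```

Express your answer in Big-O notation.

Each loop level contributes: n × n. Multiplying the contributions gives O(n^2).

Answer: O(n^2)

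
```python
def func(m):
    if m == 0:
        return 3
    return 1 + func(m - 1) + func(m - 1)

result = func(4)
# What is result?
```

func(m) = 1 + 2·func(m-1), func(0)=3. Closed form: (3+1)·2^4 - 1 = 63.

Answer: 63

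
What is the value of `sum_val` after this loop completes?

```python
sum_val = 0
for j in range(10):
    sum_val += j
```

Sum of 0 to 9 = 45
`sum_val` takes the values: 0 → 1 → 3 → 6 → 10 → 15 → 21 → 28 → 36 → 45

Answer: 45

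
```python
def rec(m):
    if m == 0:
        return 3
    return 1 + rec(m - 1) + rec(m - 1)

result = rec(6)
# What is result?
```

rec(m) = 1 + 2·rec(m-1), rec(0)=3. Closed form: (3+1)·2^6 - 1 = 255.

Answer: 255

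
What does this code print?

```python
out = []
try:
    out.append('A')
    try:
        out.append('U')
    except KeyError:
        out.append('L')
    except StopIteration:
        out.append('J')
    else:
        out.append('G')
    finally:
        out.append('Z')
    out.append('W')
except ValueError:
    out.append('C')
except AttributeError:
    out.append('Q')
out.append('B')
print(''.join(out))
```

Execution trace: 'A' (try body) → 'U' (inner try body, no exception) → 'G' (inner else) → 'Z' (inner finally) → 'W' (try body, no exception) → 'B' (after the try/except). Output: AUGZWB

Answer: AUGZWB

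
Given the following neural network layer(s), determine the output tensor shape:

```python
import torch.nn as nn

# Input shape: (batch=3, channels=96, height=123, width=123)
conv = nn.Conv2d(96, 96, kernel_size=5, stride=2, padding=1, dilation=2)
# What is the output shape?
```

Input: (3, 96, 123, 123) -> Output: (3, 96, 59, 59)

Answer: (3, 96, 59, 59)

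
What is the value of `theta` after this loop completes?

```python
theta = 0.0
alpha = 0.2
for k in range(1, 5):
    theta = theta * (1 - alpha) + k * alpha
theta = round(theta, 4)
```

Moving average with lr=0.2
`theta` takes the values: 0.0 → 0.2 → 0.56 → 1.048 → 1.6384

Answer: 1.6384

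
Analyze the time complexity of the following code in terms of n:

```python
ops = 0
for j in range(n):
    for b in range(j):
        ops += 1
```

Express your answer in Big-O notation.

Each loop level contributes: n × n. Multiplying the contributions gives O(n^2).

Answer: O(n^2)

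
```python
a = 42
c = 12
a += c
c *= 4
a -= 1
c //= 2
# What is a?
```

Trace:
`a = 42` → a = 42
`c = 12` → c = 12
`a += c` → a = 54
`c *= 4` → c = 48
`a -= 1` → a = 53
`c //= 2` → c = 24
So a = 53

Answer: 53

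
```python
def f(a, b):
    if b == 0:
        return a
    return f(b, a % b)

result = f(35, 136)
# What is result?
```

f(35, 136) -> f(136, 35) -> f(35, 31) -> f(31, 4) -> f(4, 3) -> f(3, 1) -> f(1, 0) -> 1

Answer: 1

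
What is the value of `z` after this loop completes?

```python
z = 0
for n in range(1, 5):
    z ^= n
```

XOR of 1 to 4
`z` takes the values: 0 → 1 → 3 → 0 → 4

Answer: 4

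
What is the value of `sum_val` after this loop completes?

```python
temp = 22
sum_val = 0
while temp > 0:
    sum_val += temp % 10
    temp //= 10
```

Sum digits of 22
`sum_val` takes the values: 0 → 2 → 4

Answer: 4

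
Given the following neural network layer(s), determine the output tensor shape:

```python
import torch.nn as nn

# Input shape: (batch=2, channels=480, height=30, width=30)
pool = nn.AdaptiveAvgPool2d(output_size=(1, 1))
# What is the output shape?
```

Input: (2, 480, 30, 30) -> Output: (2, 480, 1, 1)

Answer: (2, 480, 1, 1)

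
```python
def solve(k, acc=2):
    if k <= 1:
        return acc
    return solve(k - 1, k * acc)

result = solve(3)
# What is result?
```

Accumulator trace (n, acc): (3, 2) -> (2, 6) -> (1, 12) -> return 12

Answer: 12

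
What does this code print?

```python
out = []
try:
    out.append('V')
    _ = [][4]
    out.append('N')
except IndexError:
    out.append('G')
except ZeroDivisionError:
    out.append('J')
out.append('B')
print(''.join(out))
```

Execution trace: 'V' (try body) → 'G' (except IndexError) → 'B' (after the try/except). Output: VGB

Answer: VGB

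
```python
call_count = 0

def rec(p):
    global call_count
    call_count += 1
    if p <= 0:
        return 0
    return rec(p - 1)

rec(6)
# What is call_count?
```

Linear recursion stepping by 1: 7 calls from p=6 down to ≤0.

Answer: 7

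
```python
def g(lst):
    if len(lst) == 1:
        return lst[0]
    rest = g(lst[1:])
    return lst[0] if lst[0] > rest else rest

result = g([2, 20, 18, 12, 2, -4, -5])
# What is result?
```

Recursive max over [2, 20, 18, 12, 2, -4, -5] = 20

Answer: 20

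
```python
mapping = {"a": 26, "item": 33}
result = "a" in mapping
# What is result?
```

Trace:
`mapping = {"a": 26, "item": 33}` → mapping = {'a': 26, 'item': 33}
`result = "a" in mapping` → result = True
So result = True

Answer: True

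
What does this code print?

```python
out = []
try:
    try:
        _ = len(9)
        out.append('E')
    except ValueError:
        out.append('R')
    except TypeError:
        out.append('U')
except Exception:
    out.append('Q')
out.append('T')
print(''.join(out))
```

Execution trace: 'U' (inner except TypeError) → 'T' (after the try/except). Output: UT

Answer: UT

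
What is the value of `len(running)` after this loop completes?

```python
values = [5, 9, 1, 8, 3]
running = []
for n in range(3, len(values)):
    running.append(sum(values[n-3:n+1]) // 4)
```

Number of 4-element averages
`running` takes the values: [] → [5] → [5, 5]
So `len(running)` = 2

Answer: 2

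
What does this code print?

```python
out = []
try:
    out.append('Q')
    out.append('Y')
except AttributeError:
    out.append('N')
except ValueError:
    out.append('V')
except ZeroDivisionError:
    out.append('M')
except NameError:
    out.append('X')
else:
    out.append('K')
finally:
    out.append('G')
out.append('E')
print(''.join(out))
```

Execution trace: 'Q' (try body) → 'Y' (try body, no exception) → 'K' (else) → 'G' (finally) → 'E' (after the try/except). Output: QYKGE

Answer: QYKGE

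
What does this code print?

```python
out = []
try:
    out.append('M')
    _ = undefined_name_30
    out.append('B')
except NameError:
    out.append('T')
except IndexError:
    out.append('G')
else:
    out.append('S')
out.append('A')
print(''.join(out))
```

Execution trace: 'M' (try body) → 'T' (except NameError) → 'A' (after the try/except). Output: MTA

Answer: MTA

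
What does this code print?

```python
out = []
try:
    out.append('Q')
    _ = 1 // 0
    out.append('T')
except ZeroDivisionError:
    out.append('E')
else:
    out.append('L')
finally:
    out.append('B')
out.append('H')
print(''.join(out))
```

Execution trace: 'Q' (try body) → 'E' (except ZeroDivisionError) → 'B' (finally) → 'H' (after the try/except). Output: QEBH

Answer: QEBH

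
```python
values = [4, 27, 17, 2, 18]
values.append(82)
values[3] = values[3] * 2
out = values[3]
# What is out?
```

Trace:
`values = [4, 27, 17, 2, 18]` → values = [4, 27, 17, 2, 18]
`values.append(82)` → values = [4, 27, 17, 2, 18, 82]
`values[3] = values[3] * 2` → values = [4, 27, 17, 4, 18, 82]
`out = values[3]` → out = 4
So out = 4

Answer: 4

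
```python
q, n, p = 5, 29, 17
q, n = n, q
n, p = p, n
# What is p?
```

Trace:
`q, n, p = 5, 29, 17` → q = 5; n = 29; p = 17
`q, n = n, q` → q = 29; n = 5
`n, p = p, n` → n = 17; p = 5
So p = 5

Answer: 5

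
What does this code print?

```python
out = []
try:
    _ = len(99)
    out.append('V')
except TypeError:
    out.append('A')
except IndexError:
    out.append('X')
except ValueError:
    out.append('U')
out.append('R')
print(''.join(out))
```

Execution trace: 'A' (except TypeError) → 'R' (after the try/except). Output: AR

Answer: AR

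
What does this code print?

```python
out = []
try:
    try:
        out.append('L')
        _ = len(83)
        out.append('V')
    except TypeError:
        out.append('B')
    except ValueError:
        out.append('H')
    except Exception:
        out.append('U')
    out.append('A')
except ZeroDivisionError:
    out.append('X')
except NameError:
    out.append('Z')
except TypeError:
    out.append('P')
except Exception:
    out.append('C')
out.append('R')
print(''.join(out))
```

Execution trace: 'L' (inner try body) → 'B' (inner except TypeError) → 'A' (try body, no exception) → 'R' (after the try/except). Output: LBAR

Answer: LBAR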